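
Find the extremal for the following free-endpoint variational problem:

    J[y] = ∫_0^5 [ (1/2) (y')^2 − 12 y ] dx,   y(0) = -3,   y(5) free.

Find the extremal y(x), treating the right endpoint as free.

The Lagrangian L = (1/2) (y')^2 − 12 y gives
    ∂L/∂y = −12,   ∂L/∂y' = y'.
Euler-Lagrange: d/dx(y') − (−12) = 0, i.e. y'' + 12 = 0, so
    y(x) = −(12/2) x^2 + C1 x + C2.
Fixed left endpoint y(0) = -3 ⇒ C2 = -3.
The right endpoint x = 5 is free, so the natural (transversality) condition is ∂L/∂y' |_{x=5} = 0, i.e. y'(5) = 0.
Compute y'(x) = −12 x + C1, so y'(5) = −60 + C1 = 0 ⇒ C1 = 60.
Therefore the extremal is
    y(x) = −6 x^2 + 60 x − 3.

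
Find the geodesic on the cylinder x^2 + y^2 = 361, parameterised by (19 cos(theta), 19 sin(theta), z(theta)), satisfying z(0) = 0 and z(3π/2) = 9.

Parameterise the cylinder of radius R = 19 as
    r(θ) = (19 cos θ, 19 sin θ, z(θ)).
The arc-length element is
    ds = sqrt(361 + (dz/dθ)^2) dθ,
so the Lagrangian is L = sqrt(361 + z'^2).
L depends on z' only, not on z or θ, so ∂L/∂z = 0 and
    ∂L/∂z' = z' / sqrt(361 + z'^2).
The Euler-Lagrange equation gives
    d/dθ( z' / sqrt(361 + z'^2) ) = 0,
so z' is constant. Integrating once:
    z(θ) = a θ + b,
a helix on the cylinder (a straight line when the cylinder is unrolled). The constants a, b are determined by the endpoint conditions.
With endpoint conditions z(0) = 0 and z(3π/2) = 9: from z(0) = b we get b = 0, and a·3π/2 + 0 = 9 gives a = 6/π, so
    z(θ) = (6/π) θ.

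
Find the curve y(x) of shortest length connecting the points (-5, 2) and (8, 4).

Arc-length functional: J[y] = ∫ sqrt(1 + (y')^2) dx.
Lagrangian L = sqrt(1 + (y')^2) has no explicit y dependence, so ∂L/∂y = 0 and the Euler-Lagrange equation gives
    d/dx( y' / sqrt(1 + (y')^2) ) = 0  ⇒  y' / sqrt(1 + (y')^2) = const.
Hence y' is constant, so y(x) is affine.
Fitting the endpoints (-5, 2) and (8, 4):
    slope m = (4 − 2) / (8 − (-5)) = 2/13,
    intercept c = 2 − m·(-5) = 36/13.
Extremal: y(x) = (2/13) x + 36/13.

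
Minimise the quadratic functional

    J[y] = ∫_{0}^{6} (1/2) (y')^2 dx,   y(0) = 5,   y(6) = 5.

The Lagrangian is L = (1/2) (y')^2.
Compute ∂L/∂y = 0, ∂L/∂y' = y'.
The Euler-Lagrange equation d/dx(∂L/∂y') − ∂L/∂y = 0 reduces to
    y'' = 0.
Its general solution is
    y(x) = A x + B,
with A, B fixed by the endpoint conditions.
Applying the endpoint conditions y(0) = 5 and y(6) = 5: solve A·0 + B = 5 and A·6 + B = 5. Subtracting gives A(6 − 0) = 5 − 5, so A = 0, and B = 5 − A·0 = 5. Therefore
    y(x) = 5.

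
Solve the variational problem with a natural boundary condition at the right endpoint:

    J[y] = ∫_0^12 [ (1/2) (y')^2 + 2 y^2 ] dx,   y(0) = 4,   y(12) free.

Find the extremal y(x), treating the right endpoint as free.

The Lagrangian L = (1/2) (y')^2 + 2 y^2 gives
    ∂L/∂y = 4 y,   ∂L/∂y' = y'.
Euler-Lagrange: y'' − 4 y = 0.
With k = 2, the general solution is
    y(x) = A cosh(2 x) + B sinh(2 x).
Fixed left endpoint y(0) = 4 ⇒ A = 4.
The right endpoint x = 12 is free, so the natural (transversality) condition is ∂L/∂y' |_{x=12} = 0, i.e. y'(12) = 0.
Compute y'(x) = A k sinh(k x) + B k cosh(k x), so
    y'(12) = A k sinh(k·12) + B k cosh(k·12) = 0
    ⇒ B = −A tanh(k·12) = − 4 tanh(2·12).
Therefore the extremal is
    y(x) = 4 cosh(2 x) − 4 tanh(2·12) sinh(2 x).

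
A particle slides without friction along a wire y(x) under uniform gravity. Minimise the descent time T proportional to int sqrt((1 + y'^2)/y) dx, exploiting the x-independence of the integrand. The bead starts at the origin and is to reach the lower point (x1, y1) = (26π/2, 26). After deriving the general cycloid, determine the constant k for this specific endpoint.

The Lagrangian L = sqrt((1 + y'^2) / y) has no explicit x dependence, so the Beltrami identity applies:
    L − y' ∂L/∂y' = C.
Compute ∂L/∂y' = y' / sqrt(y (1 + y'^2)).
Substitute:
    sqrt((1 + y'^2)/y) − y'·y' / sqrt(y (1 + y'^2))
    = (1 + y'^2) / sqrt(y (1 + y'^2)) − y'^2 / sqrt(y (1 + y'^2))
    = 1 / sqrt(y (1 + y'^2)) = C.
Squaring and rearranging gives the first integral
    y (1 + y'^2) = 1/C^2 =: k   (constant).
Solving this first-order ODE by the substitution
    y = (k/2)(1 − cos θ)
yields the cycloid parameterisation
    x(θ) = (k/2)(θ − sin θ),   y(θ) = (k/2)(1 − cos θ).
The constant k is fixed by the endpoint condition.
Now fit the given lower endpoint (x1, y1) = (26π/2, 26). At the bottom of the first arch (θ = π), the parametric equations give
    y(π) = (k/2)(1 − cos π) = k,
    x(π) = (k/2)(π − sin π) = kπ/2.
Matching y(π) = 26 gives k = 26, consistent with x(π) = 26π/2. Therefore the specific cycloid is
    x(θ) = (26/2)(θ − sin θ),   y(θ) = (26/2)(1 − cos θ).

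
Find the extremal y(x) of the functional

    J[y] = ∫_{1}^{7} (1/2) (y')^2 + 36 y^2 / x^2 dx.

The Lagrangian is L = (1/2) (y')^2 + 36 y^2 / x^2.
Compute ∂L/∂y = 72y/x^2, ∂L/∂y' = y'.
The Euler-Lagrange equation d/dx(∂L/∂y') − ∂L/∂y = 0 reduces to
    y'' − 72/x^2 · y = 0  (x > 0).
Its general solution is
    y(x) = A x^9 + B x^(-8),
with A, B fixed by the endpoint conditions.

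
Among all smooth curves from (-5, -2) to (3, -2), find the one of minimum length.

Arc-length functional: J[y] = ∫ sqrt(1 + (y')^2) dx.
Lagrangian L = sqrt(1 + (y')^2) has no explicit y dependence, so ∂L/∂y = 0 and the Euler-Lagrange equation gives
    d/dx( y' / sqrt(1 + (y')^2) ) = 0  ⇒  y' / sqrt(1 + (y')^2) = const.
Hence y' is constant, so y(x) is affine.
Fitting the endpoints (-5, -2) and (3, -2):
    slope m = ((-2) − (-2)) / (3 − (-5)) = 0,
    intercept c = (-2) − m·(-5) = -2.
Extremal: y(x) = -2.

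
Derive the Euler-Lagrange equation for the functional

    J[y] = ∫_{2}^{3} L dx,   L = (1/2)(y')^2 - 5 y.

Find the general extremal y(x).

The Lagrangian is L = (1/2)(y')^2 - 5 y.
∂L/∂y = -5.
∂L/∂y' = y'.
The Euler-Lagrange equation d/dx(∂L/∂y') − ∂L/∂y = 0 becomes:
    y'' + 5 = 0
General solution: y(x) = -(5/2) x^2 + A x + B, where A and B are arbitrary constants fixed by the endpoint conditions.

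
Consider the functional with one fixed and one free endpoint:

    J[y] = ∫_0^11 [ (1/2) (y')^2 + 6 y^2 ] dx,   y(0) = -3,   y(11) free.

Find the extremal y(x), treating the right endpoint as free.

The Lagrangian L = (1/2) (y')^2 + 6 y^2 gives
    ∂L/∂y = 12 y,   ∂L/∂y' = y'.
Euler-Lagrange: y'' − 12 y = 0.
With k = sqrt(12), the general solution is
    y(x) = A cosh(sqrt(12) x) + B sinh(sqrt(12) x).
Fixed left endpoint y(0) = -3 ⇒ A = -3.
The right endpoint x = 11 is free, so the natural (transversality) condition is ∂L/∂y' |_{x=11} = 0, i.e. y'(11) = 0.
Compute y'(x) = A k sinh(k x) + B k cosh(k x), so
    y'(11) = A k sinh(k·11) + B k cosh(k·11) = 0
    ⇒ B = −A tanh(k·11) = 3 tanh(sqrt(12)·11).
Therefore the extremal is
    y(x) = −3 cosh(sqrt(12) x) + 3 tanh(sqrt(12)·11) sinh(sqrt(12) x).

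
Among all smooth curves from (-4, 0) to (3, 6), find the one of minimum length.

Arc-length functional: J[y] = ∫ sqrt(1 + (y')^2) dx.
Lagrangian L = sqrt(1 + (y')^2) has no explicit y dependence, so ∂L/∂y = 0 and the Euler-Lagrange equation gives
    d/dx( y' / sqrt(1 + (y')^2) ) = 0  ⇒  y' / sqrt(1 + (y')^2) = const.
Hence y' is constant, so y(x) is affine.
Fitting the endpoints (-4, 0) and (3, 6):
    slope m = (6 − 0) / (3 − (-4)) = 6/7,
    intercept c = 0 − m·(-4) = 24/7.
Extremal: y(x) = (6/7) x + 24/7.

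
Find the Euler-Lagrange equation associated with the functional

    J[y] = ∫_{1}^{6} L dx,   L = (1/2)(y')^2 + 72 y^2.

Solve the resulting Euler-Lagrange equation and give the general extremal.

The Lagrangian is L = (1/2)(y')^2 + 72 y^2.
∂L/∂y = 144y.
∂L/∂y' = y'.
The Euler-Lagrange equation d/dx(∂L/∂y') − ∂L/∂y = 0 becomes:
    y'' - 144 y = 0
General solution: y(x) = A e^(12x) + B e^(-12x), where A and B are arbitrary constants fixed by the endpoint conditions.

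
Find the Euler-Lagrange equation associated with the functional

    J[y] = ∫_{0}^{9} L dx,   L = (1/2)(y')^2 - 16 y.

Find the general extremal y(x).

The Lagrangian is L = (1/2)(y')^2 - 16 y.
∂L/∂y = -16.
∂L/∂y' = y'.
The Euler-Lagrange equation d/dx(∂L/∂y') − ∂L/∂y = 0 becomes:
    y'' + 16 = 0
General solution: y(x) = -8 x^2 + A x + B, where A and B are arbitrary constants fixed by the endpoint conditions.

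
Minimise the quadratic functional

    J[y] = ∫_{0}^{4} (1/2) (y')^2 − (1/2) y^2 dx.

The Lagrangian is L = (1/2) (y')^2 − (1/2) y^2.
Compute ∂L/∂y = -y, ∂L/∂y' = y'.
The Euler-Lagrange equation d/dx(∂L/∂y') − ∂L/∂y = 0 reduces to
    y'' + y = 0.
Its general solution is
    y(x) = A sin(x) + B cos(x),
with A, B fixed by the endpoint conditions.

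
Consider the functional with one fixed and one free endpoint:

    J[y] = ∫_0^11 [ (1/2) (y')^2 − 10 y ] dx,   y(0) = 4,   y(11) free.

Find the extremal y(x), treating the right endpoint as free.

The Lagrangian L = (1/2) (y')^2 − 10 y gives
    ∂L/∂y = −10,   ∂L/∂y' = y'.
Euler-Lagrange: d/dx(y') − (−10) = 0, i.e. y'' + 10 = 0, so
    y(x) = −(10/2) x^2 + C1 x + C2.
Fixed left endpoint y(0) = 4 ⇒ C2 = 4.
The right endpoint x = 11 is free, so the natural (transversality) condition is ∂L/∂y' |_{x=11} = 0, i.e. y'(11) = 0.
Compute y'(x) = −10 x + C1, so y'(11) = −110 + C1 = 0 ⇒ C1 = 110.
Therefore the extremal is
    y(x) = −5 x^2 + 110 x + 4.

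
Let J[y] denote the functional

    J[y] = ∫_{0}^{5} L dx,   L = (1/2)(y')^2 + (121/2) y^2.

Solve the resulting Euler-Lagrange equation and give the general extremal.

The Lagrangian is L = (1/2)(y')^2 + (121/2) y^2.
∂L/∂y = 121y.
∂L/∂y' = y'.
The Euler-Lagrange equation d/dx(∂L/∂y') − ∂L/∂y = 0 becomes:
    y'' - 121 y = 0
General solution: y(x) = A e^(11x) + B e^(-11x), where A and B are arbitrary constants fixed by the endpoint conditions.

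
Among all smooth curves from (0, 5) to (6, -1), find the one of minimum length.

Arc-length functional: J[y] = ∫ sqrt(1 + (y')^2) dx.
Lagrangian L = sqrt(1 + (y')^2) has no explicit y dependence, so ∂L/∂y = 0 and the Euler-Lagrange equation gives
    d/dx( y' / sqrt(1 + (y')^2) ) = 0  ⇒  y' / sqrt(1 + (y')^2) = const.
Hence y' is constant, so y(x) is affine.
Fitting the endpoints (0, 5) and (6, -1):
    slope m = ((-1) − 5) / (6 − 0) = -1,
    intercept c = 5 − m·0 = 5.
Extremal: y(x) = -x + 5.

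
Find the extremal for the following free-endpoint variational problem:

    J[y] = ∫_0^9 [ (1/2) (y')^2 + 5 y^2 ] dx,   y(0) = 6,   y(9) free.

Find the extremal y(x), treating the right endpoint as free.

The Lagrangian L = (1/2) (y')^2 + 5 y^2 gives
    ∂L/∂y = 10 y,   ∂L/∂y' = y'.
Euler-Lagrange: y'' − 10 y = 0.
With k = sqrt(10), the general solution is
    y(x) = A cosh(sqrt(10) x) + B sinh(sqrt(10) x).
Fixed left endpoint y(0) = 6 ⇒ A = 6.
The right endpoint x = 9 is free, so the natural (transversality) condition is ∂L/∂y' |_{x=9} = 0, i.e. y'(9) = 0.
Compute y'(x) = A k sinh(k x) + B k cosh(k x), so
    y'(9) = A k sinh(k·9) + B k cosh(k·9) = 0
    ⇒ B = −A tanh(k·9) = − 6 tanh(sqrt(10)·9).
Therefore the extremal is
    y(x) = 6 cosh(sqrt(10) x) − 6 tanh(sqrt(10)·9) sinh(sqrt(10) x).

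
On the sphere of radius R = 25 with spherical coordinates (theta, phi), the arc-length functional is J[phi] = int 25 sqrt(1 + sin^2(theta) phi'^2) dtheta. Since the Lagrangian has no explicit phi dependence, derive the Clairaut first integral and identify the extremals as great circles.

On the sphere of radius R = 25 with spherical coordinates (θ, φ), the induced metric is
    ds^2 = 625(dθ^2 + sin^2(θ) dφ^2).
Parameterise by θ; the arc-length functional is
    J[φ] = ∫ 25 sqrt(1 + sin^2(θ) (dφ/dθ)^2) dθ,
so L = 25 sqrt(1 + sin^2(θ) φ'^2). Compute
    ∂L/∂φ = 0  (L has no explicit φ dependence),
    ∂L/∂φ' = 25 sin^2(θ) φ' / sqrt(1 + sin^2(θ) φ'^2).
Since ∂L/∂φ = 0, the Euler-Lagrange equation
    d/dθ(∂L/∂φ') − ∂L/∂φ = 0
reduces to d/dθ(∂L/∂φ') = 0, i.e. the momentum conjugate to φ is conserved:
    25 sin^2(θ) φ' / sqrt(1 + sin^2(θ) φ'^2) = C.
The overall factor of 25 is constant, so dividing through gives Clairaut's relation sin^2(θ) φ' / sqrt(1 + sin^2(θ) φ'^2) = C' (with C' = C/25). Solving for φ' and integrating gives the great-circle family
    cot(θ) = A cos(φ − φ_0),
i.e. the intersection of the sphere with a plane through the origin. The two constants A and φ_0 (equivalently C and one phase) are fixed by the two endpoint conditions.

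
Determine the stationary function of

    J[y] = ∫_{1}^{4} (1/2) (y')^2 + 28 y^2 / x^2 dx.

The Lagrangian is L = (1/2) (y')^2 + 28 y^2 / x^2.
Compute ∂L/∂y = 56y/x^2, ∂L/∂y' = y'.
The Euler-Lagrange equation d/dx(∂L/∂y') − ∂L/∂y = 0 reduces to
    y'' − 56/x^2 · y = 0  (x > 0).
Its general solution is
    y(x) = A x^8 + B x^(-7),
with A, B fixed by the endpoint conditions.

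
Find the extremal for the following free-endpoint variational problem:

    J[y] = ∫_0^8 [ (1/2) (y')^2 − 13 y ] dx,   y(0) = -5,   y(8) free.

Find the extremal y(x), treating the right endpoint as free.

The Lagrangian L = (1/2) (y')^2 − 13 y gives
    ∂L/∂y = −13,   ∂L/∂y' = y'.
Euler-Lagrange: d/dx(y') − (−13) = 0, i.e. y'' + 13 = 0, so
    y(x) = −(13/2) x^2 + C1 x + C2.
Fixed left endpoint y(0) = -5 ⇒ C2 = -5.
The right endpoint x = 8 is free, so the natural (transversality) condition is ∂L/∂y' |_{x=8} = 0, i.e. y'(8) = 0.
Compute y'(x) = −13 x + C1, so y'(8) = −104 + C1 = 0 ⇒ C1 = 104.
Therefore the extremal is
    y(x) = −(13/2) x^2 + 104 x − 5.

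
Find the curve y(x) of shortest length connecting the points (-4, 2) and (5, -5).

Arc-length functional: J[y] = ∫ sqrt(1 + (y')^2) dx.
Lagrangian L = sqrt(1 + (y')^2) has no explicit y dependence, so ∂L/∂y = 0 and the Euler-Lagrange equation gives
    d/dx( y' / sqrt(1 + (y')^2) ) = 0  ⇒  y' / sqrt(1 + (y')^2) = const.
Hence y' is constant, so y(x) is affine.
Fitting the endpoints (-4, 2) and (5, -5):
    slope m = ((-5) − 2) / (5 − (-4)) = -7/9,
    intercept c = 2 − m·(-4) = -10/9.
Extremal: y(x) = (-7/9) x - 10/9.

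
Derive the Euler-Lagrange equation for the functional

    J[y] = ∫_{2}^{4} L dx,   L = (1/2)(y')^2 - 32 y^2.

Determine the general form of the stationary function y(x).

The Lagrangian is L = (1/2)(y')^2 - 32 y^2.
∂L/∂y = -64y.
∂L/∂y' = y'.
The Euler-Lagrange equation d/dx(∂L/∂y') − ∂L/∂y = 0 becomes:
    y'' + 64 y = 0
General solution: y(x) = A sin(8x) + B cos(8x), where A and B are arbitrary constants fixed by the endpoint conditions.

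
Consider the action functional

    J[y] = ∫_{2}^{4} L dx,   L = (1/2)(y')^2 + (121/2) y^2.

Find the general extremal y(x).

The Lagrangian is L = (1/2)(y')^2 + (121/2) y^2.
∂L/∂y = 121y.
∂L/∂y' = y'.
The Euler-Lagrange equation d/dx(∂L/∂y') − ∂L/∂y = 0 becomes:
    y'' - 121 y = 0
General solution: y(x) = A e^(11x) + B e^(-11x), where A and B are arbitrary constants fixed by the endpoint conditions.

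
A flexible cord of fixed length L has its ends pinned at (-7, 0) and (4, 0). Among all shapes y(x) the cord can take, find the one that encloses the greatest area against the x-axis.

Set up the augmented Lagrangian using a multiplier λ for the length constraint:
    F(y, y') = y − λ sqrt(1 + y'^2).
F has no explicit x dependence, so the Beltrami identity yields a first integral
    F − y' ∂F/∂y' = C.
Compute ∂F/∂y' = −λ y' / sqrt(1 + y'^2). Then
    y − λ sqrt(1 + y'^2) + λ y'^2 / sqrt(1 + y'^2) = C
    ⇒  y − λ / sqrt(1 + y'^2) = C.
Solving for y' and integrating gives
    (x − a)^2 + (y − b)^2 = λ^2,
a circular arc of radius λ. The constants a, b are determined by the endpoint conditions y(-7) = y(4) = 0, and λ is fixed implicitly by the length constraint
    ∫_{-7}^{4} sqrt(1 + y'^2) dx = L.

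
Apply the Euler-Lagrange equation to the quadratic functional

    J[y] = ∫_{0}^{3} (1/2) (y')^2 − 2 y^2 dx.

The Lagrangian is L = (1/2) (y')^2 − 2 y^2.
Compute ∂L/∂y = -4y, ∂L/∂y' = y'.
The Euler-Lagrange equation d/dx(∂L/∂y') − ∂L/∂y = 0 reduces to
    y'' + 4 y = 0.
Its general solution is
    y(x) = A sin(2x) + B cos(2x),
with A, B fixed by the endpoint conditions.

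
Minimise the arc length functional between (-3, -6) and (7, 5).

Arc-length functional: J[y] = ∫ sqrt(1 + (y')^2) dx.
Lagrangian L = sqrt(1 + (y')^2) has no explicit y dependence, so ∂L/∂y = 0 and the Euler-Lagrange equation gives
    d/dx( y' / sqrt(1 + (y')^2) ) = 0  ⇒  y' / sqrt(1 + (y')^2) = const.
Hence y' is constant, so y(x) is affine.
Fitting the endpoints (-3, -6) and (7, 5):
    slope m = (5 − (-6)) / (7 − (-3)) = 11/10,
    intercept c = (-6) − m·(-3) = -27/10.
Extremal: y(x) = (11/10) x - 27/10.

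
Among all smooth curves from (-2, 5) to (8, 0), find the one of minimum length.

Arc-length functional: J[y] = ∫ sqrt(1 + (y')^2) dx.
Lagrangian L = sqrt(1 + (y')^2) has no explicit y dependence, so ∂L/∂y = 0 and the Euler-Lagrange equation gives
    d/dx( y' / sqrt(1 + (y')^2) ) = 0  ⇒  y' / sqrt(1 + (y')^2) = const.
Hence y' is constant, so y(x) is affine.
Fitting the endpoints (-2, 5) and (8, 0):
    slope m = (0 − 5) / (8 − (-2)) = -1/2,
    intercept c = 5 − m·(-2) = 4.
Extremal: y(x) = (-1/2) x + 4.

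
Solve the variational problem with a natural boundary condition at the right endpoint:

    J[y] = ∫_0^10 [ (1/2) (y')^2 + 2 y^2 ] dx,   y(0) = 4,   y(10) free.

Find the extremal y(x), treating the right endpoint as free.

The Lagrangian L = (1/2) (y')^2 + 2 y^2 gives
    ∂L/∂y = 4 y,   ∂L/∂y' = y'.
Euler-Lagrange: y'' − 4 y = 0.
With k = 2, the general solution is
    y(x) = A cosh(2 x) + B sinh(2 x).
Fixed left endpoint y(0) = 4 ⇒ A = 4.
The right endpoint x = 10 is free, so the natural (transversality) condition is ∂L/∂y' |_{x=10} = 0, i.e. y'(10) = 0.
Compute y'(x) = A k sinh(k x) + B k cosh(k x), so
    y'(10) = A k sinh(k·10) + B k cosh(k·10) = 0
    ⇒ B = −A tanh(k·10) = − 4 tanh(2·10).
Therefore the extremal is
    y(x) = 4 cosh(2 x) − 4 tanh(2·10) sinh(2 x).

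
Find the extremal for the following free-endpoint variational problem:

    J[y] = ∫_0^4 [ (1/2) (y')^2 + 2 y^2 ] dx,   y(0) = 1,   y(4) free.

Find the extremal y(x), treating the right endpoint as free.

The Lagrangian L = (1/2) (y')^2 + 2 y^2 gives
    ∂L/∂y = 4 y,   ∂L/∂y' = y'.
Euler-Lagrange: y'' − 4 y = 0.
With k = 2, the general solution is
    y(x) = A cosh(2 x) + B sinh(2 x).
Fixed left endpoint y(0) = 1 ⇒ A = 1.
The right endpoint x = 4 is free, so the natural (transversality) condition is ∂L/∂y' |_{x=4} = 0, i.e. y'(4) = 0.
Compute y'(x) = A k sinh(k x) + B k cosh(k x), so
    y'(4) = A k sinh(k·4) + B k cosh(k·4) = 0
    ⇒ B = −A tanh(k·4) = − tanh(2·4).
Therefore the extremal is
    y(x) = cosh(2 x) − tanh(2·4) sinh(2 x).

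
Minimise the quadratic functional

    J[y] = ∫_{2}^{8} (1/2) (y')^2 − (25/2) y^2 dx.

The Lagrangian is L = (1/2) (y')^2 − (25/2) y^2.
Compute ∂L/∂y = -25y, ∂L/∂y' = y'.
The Euler-Lagrange equation d/dx(∂L/∂y') − ∂L/∂y = 0 reduces to
    y'' + 25 y = 0.
Its general solution is
    y(x) = A sin(5x) + B cos(5x),
with A, B fixed by the endpoint conditions.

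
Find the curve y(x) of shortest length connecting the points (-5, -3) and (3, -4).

Arc-length functional: J[y] = ∫ sqrt(1 + (y')^2) dx.
Lagrangian L = sqrt(1 + (y')^2) has no explicit y dependence, so ∂L/∂y = 0 and the Euler-Lagrange equation gives
    d/dx( y' / sqrt(1 + (y')^2) ) = 0  ⇒  y' / sqrt(1 + (y')^2) = const.
Hence y' is constant, so y(x) is affine.
Fitting the endpoints (-5, -3) and (3, -4):
    slope m = ((-4) − (-3)) / (3 − (-5)) = -1/8,
    intercept c = (-3) − m·(-5) = -29/8.
Extremal: y(x) = (-1/8) x - 29/8.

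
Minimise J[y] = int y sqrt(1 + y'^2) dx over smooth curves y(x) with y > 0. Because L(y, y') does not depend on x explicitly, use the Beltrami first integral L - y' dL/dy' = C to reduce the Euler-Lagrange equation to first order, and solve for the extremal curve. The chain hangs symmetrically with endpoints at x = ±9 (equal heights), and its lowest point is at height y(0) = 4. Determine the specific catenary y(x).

The Lagrangian L(y, y') = y sqrt(1 + y'^2) has no explicit x dependence, so the Beltrami identity applies:
    L − y' ∂L/∂y' = C.
Compute ∂L/∂y' = y · y' / sqrt(1 + y'^2). Then
    L − y' ∂L/∂y'
    = y sqrt(1 + y'^2) − y · y'^2 / sqrt(1 + y'^2)
    = y (1 + y'^2 − y'^2) / sqrt(1 + y'^2)
    = y / sqrt(1 + y'^2) = C.
Squaring gives y^2 = C^2 (1 + y'^2), i.e.
    y'^2 = y^2 / C^2 − 1.
Separating variables,
    dy / sqrt(y^2 − C^2) = dx / C,
and integrating gives arccosh(y / C) = (x − a)/C, so
    y(x) = C cosh((x − a)/C),
the catenary. The constants C and a are fixed by the two endpoint conditions (and, for the hanging-chain problem, the length constraint selects C).
Now fit the given data. The endpoints x = ±9 are symmetric at equal height, so the catenary is even about its minimum: a = 0 and y(x) = C cosh(x/C). The lowest point is y(0) = C cosh(0) = C, and we are told y(0) = 4, so C = 4. Therefore
    y(x) = 4 cosh(x/4),
and at the endpoints
    y(±9) = 4 cosh(9/4).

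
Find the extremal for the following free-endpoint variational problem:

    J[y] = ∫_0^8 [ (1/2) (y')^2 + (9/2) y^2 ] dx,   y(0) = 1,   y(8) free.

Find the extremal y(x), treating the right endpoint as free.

The Lagrangian L = (1/2) (y')^2 + (9/2) y^2 gives
    ∂L/∂y = 9 y,   ∂L/∂y' = y'.
Euler-Lagrange: y'' − 9 y = 0.
With k = 3, the general solution is
    y(x) = A cosh(3 x) + B sinh(3 x).
Fixed left endpoint y(0) = 1 ⇒ A = 1.
The right endpoint x = 8 is free, so the natural (transversality) condition is ∂L/∂y' |_{x=8} = 0, i.e. y'(8) = 0.
Compute y'(x) = A k sinh(k x) + B k cosh(k x), so
    y'(8) = A k sinh(k·8) + B k cosh(k·8) = 0
    ⇒ B = −A tanh(k·8) = − tanh(3·8).
Therefore the extremal is
    y(x) = cosh(3 x) − tanh(3·8) sinh(3 x).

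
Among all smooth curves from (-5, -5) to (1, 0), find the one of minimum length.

Arc-length functional: J[y] = ∫ sqrt(1 + (y')^2) dx.
Lagrangian L = sqrt(1 + (y')^2) has no explicit y dependence, so ∂L/∂y = 0 and the Euler-Lagrange equation gives
    d/dx( y' / sqrt(1 + (y')^2) ) = 0  ⇒  y' / sqrt(1 + (y')^2) = const.
Hence y' is constant, so y(x) is affine.
Fitting the endpoints (-5, -5) and (1, 0):
    slope m = (0 − (-5)) / (1 − (-5)) = 5/6,
    intercept c = (-5) − m·(-5) = -5/6.
Extremal: y(x) = (5/6) x - 5/6.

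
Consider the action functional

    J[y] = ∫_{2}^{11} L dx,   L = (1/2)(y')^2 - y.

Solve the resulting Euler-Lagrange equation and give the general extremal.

The Lagrangian is L = (1/2)(y')^2 - y.
∂L/∂y = -1.
∂L/∂y' = y'.
The Euler-Lagrange equation d/dx(∂L/∂y') − ∂L/∂y = 0 becomes:
    y'' + 1 = 0
General solution: y(x) = -x^2/2 + A x + B, where A and B are arbitrary constants fixed by the endpoint conditions.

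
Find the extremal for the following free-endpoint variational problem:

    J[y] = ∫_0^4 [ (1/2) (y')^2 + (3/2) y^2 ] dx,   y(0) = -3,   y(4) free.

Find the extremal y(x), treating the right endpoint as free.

The Lagrangian L = (1/2) (y')^2 + (3/2) y^2 gives
    ∂L/∂y = 3 y,   ∂L/∂y' = y'.
Euler-Lagrange: y'' − 3 y = 0.
With k = sqrt(3), the general solution is
    y(x) = A cosh(sqrt(3) x) + B sinh(sqrt(3) x).
Fixed left endpoint y(0) = -3 ⇒ A = -3.
The right endpoint x = 4 is free, so the natural (transversality) condition is ∂L/∂y' |_{x=4} = 0, i.e. y'(4) = 0.
Compute y'(x) = A k sinh(k x) + B k cosh(k x), so
    y'(4) = A k sinh(k·4) + B k cosh(k·4) = 0
    ⇒ B = −A tanh(k·4) = 3 tanh(sqrt(3)·4).
Therefore the extremal is
    y(x) = −3 cosh(sqrt(3) x) + 3 tanh(sqrt(3)·4) sinh(sqrt(3) x).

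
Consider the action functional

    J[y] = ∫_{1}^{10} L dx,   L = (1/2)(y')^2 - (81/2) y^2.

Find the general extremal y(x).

The Lagrangian is L = (1/2)(y')^2 - (81/2) y^2.
∂L/∂y = -81y.
∂L/∂y' = y'.
The Euler-Lagrange equation d/dx(∂L/∂y') − ∂L/∂y = 0 becomes:
    y'' + 81 y = 0
General solution: y(x) = A sin(9x) + B cos(9x), where A and B are arbitrary constants fixed by the endpoint conditions.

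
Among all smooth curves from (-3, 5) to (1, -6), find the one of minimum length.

Arc-length functional: J[y] = ∫ sqrt(1 + (y')^2) dx.
Lagrangian L = sqrt(1 + (y')^2) has no explicit y dependence, so ∂L/∂y = 0 and the Euler-Lagrange equation gives
    d/dx( y' / sqrt(1 + (y')^2) ) = 0  ⇒  y' / sqrt(1 + (y')^2) = const.
Hence y' is constant, so y(x) is affine.
Fitting the endpoints (-3, 5) and (1, -6):
    slope m = ((-6) − 5) / (1 − (-3)) = -11/4,
    intercept c = 5 − m·(-3) = -13/4.
Extremal: y(x) = (-11/4) x - 13/4.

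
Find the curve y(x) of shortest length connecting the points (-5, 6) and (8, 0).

Arc-length functional: J[y] = ∫ sqrt(1 + (y')^2) dx.
Lagrangian L = sqrt(1 + (y')^2) has no explicit y dependence, so ∂L/∂y = 0 and the Euler-Lagrange equation gives
    d/dx( y' / sqrt(1 + (y')^2) ) = 0  ⇒  y' / sqrt(1 + (y')^2) = const.
Hence y' is constant, so y(x) is affine.
Fitting the endpoints (-5, 6) and (8, 0):
    slope m = (0 − 6) / (8 − (-5)) = -6/13,
    intercept c = 6 − m·(-5) = 48/13.
Extremal: y(x) = (-6/13) x + 48/13.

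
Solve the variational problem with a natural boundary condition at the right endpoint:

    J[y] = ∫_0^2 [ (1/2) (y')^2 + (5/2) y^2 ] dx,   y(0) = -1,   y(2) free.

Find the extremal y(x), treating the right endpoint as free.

The Lagrangian L = (1/2) (y')^2 + (5/2) y^2 gives
    ∂L/∂y = 5 y,   ∂L/∂y' = y'.
Euler-Lagrange: y'' − 5 y = 0.
With k = sqrt(5), the general solution is
    y(x) = A cosh(sqrt(5) x) + B sinh(sqrt(5) x).
Fixed left endpoint y(0) = -1 ⇒ A = -1.
The right endpoint x = 2 is free, so the natural (transversality) condition is ∂L/∂y' |_{x=2} = 0, i.e. y'(2) = 0.
Compute y'(x) = A k sinh(k x) + B k cosh(k x), so
    y'(2) = A k sinh(k·2) + B k cosh(k·2) = 0
    ⇒ B = −A tanh(k·2) = tanh(sqrt(5)·2).
Therefore the extremal is
    y(x) = −cosh(sqrt(5) x) + tanh(sqrt(5)·2) sinh(sqrt(5) x).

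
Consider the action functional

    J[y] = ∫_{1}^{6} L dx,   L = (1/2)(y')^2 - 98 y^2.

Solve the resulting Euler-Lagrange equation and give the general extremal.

The Lagrangian is L = (1/2)(y')^2 - 98 y^2.
∂L/∂y = -196y.
∂L/∂y' = y'.
The Euler-Lagrange equation d/dx(∂L/∂y') − ∂L/∂y = 0 becomes:
    y'' + 196 y = 0
General solution: y(x) = A sin(14x) + B cos(14x), where A and B are arbitrary constants fixed by the endpoint conditions.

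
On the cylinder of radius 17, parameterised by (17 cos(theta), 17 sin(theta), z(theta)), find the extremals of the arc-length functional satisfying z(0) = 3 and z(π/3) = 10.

Parameterise the cylinder of radius R = 17 as
    r(θ) = (17 cos θ, 17 sin θ, z(θ)).
The arc-length element is
    ds = sqrt(289 + (dz/dθ)^2) dθ,
so the Lagrangian is L = sqrt(289 + z'^2).
L depends on z' only, not on z or θ, so ∂L/∂z = 0 and
    ∂L/∂z' = z' / sqrt(289 + z'^2).
The Euler-Lagrange equation gives
    d/dθ( z' / sqrt(289 + z'^2) ) = 0,
so z' is constant. Integrating once:
    z(θ) = a θ + b,
a helix on the cylinder (a straight line when the cylinder is unrolled). The constants a, b are determined by the endpoint conditions.
With endpoint conditions z(0) = 3 and z(π/3) = 10: from z(0) = b we get b = 3, and a·π/3 + 3 = 10 gives a = 21/π, so
    z(θ) = (21/π) θ + 3.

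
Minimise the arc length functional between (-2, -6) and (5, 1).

Arc-length functional: J[y] = ∫ sqrt(1 + (y')^2) dx.
Lagrangian L = sqrt(1 + (y')^2) has no explicit y dependence, so ∂L/∂y = 0 and the Euler-Lagrange equation gives
    d/dx( y' / sqrt(1 + (y')^2) ) = 0  ⇒  y' / sqrt(1 + (y')^2) = const.
Hence y' is constant, so y(x) is affine.
Fitting the endpoints (-2, -6) and (5, 1):
    slope m = (1 − (-6)) / (5 − (-2)) = 1,
    intercept c = (-6) − m·(-2) = -4.
Extremal: y(x) = x - 4.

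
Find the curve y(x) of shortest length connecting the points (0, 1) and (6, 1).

Arc-length functional: J[y] = ∫ sqrt(1 + (y')^2) dx.
Lagrangian L = sqrt(1 + (y')^2) has no explicit y dependence, so ∂L/∂y = 0 and the Euler-Lagrange equation gives
    d/dx( y' / sqrt(1 + (y')^2) ) = 0  ⇒  y' / sqrt(1 + (y')^2) = const.
Hence y' is constant, so y(x) is affine.
Fitting the endpoints (0, 1) and (6, 1):
    slope m = (1 − 1) / (6 − 0) = 0,
    intercept c = 1 − m·0 = 1.
Extremal: y(x) = 1.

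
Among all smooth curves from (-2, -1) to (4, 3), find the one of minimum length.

Arc-length functional: J[y] = ∫ sqrt(1 + (y')^2) dx.
Lagrangian L = sqrt(1 + (y')^2) has no explicit y dependence, so ∂L/∂y = 0 and the Euler-Lagrange equation gives
    d/dx( y' / sqrt(1 + (y')^2) ) = 0  ⇒  y' / sqrt(1 + (y')^2) = const.
Hence y' is constant, so y(x) is affine.
Fitting the endpoints (-2, -1) and (4, 3):
    slope m = (3 − (-1)) / (4 − (-2)) = 2/3,
    intercept c = (-1) − m·(-2) = 1/3.
Extremal: y(x) = (2/3) x + 1/3.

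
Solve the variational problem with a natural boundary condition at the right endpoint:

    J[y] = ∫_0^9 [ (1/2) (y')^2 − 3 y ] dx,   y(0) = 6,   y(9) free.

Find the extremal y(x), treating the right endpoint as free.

The Lagrangian L = (1/2) (y')^2 − 3 y gives
    ∂L/∂y = −3,   ∂L/∂y' = y'.
Euler-Lagrange: d/dx(y') − (−3) = 0, i.e. y'' + 3 = 0, so
    y(x) = −(3/2) x^2 + C1 x + C2.
Fixed left endpoint y(0) = 6 ⇒ C2 = 6.
The right endpoint x = 9 is free, so the natural (transversality) condition is ∂L/∂y' |_{x=9} = 0, i.e. y'(9) = 0.
Compute y'(x) = −3 x + C1, so y'(9) = −27 + C1 = 0 ⇒ C1 = 27.
Therefore the extremal is
    y(x) = −(3/2) x^2 + 27 x + 6.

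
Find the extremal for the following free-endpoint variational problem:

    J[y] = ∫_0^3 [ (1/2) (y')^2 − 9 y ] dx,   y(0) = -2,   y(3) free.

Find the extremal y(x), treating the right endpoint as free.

The Lagrangian L = (1/2) (y')^2 − 9 y gives
    ∂L/∂y = −9,   ∂L/∂y' = y'.
Euler-Lagrange: d/dx(y') − (−9) = 0, i.e. y'' + 9 = 0, so
    y(x) = −(9/2) x^2 + C1 x + C2.
Fixed left endpoint y(0) = -2 ⇒ C2 = -2.
The right endpoint x = 3 is free, so the natural (transversality) condition is ∂L/∂y' |_{x=3} = 0, i.e. y'(3) = 0.
Compute y'(x) = −9 x + C1, so y'(3) = −27 + C1 = 0 ⇒ C1 = 27.
Therefore the extremal is
    y(x) = −(9/2) x^2 + 27 x − 2.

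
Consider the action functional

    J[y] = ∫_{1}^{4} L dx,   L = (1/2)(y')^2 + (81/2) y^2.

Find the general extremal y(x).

The Lagrangian is L = (1/2)(y')^2 + (81/2) y^2.
∂L/∂y = 81y.
∂L/∂y' = y'.
The Euler-Lagrange equation d/dx(∂L/∂y') − ∂L/∂y = 0 becomes:
    y'' - 81 y = 0
General solution: y(x) = A e^(9x) + B e^(-9x), where A and B are arbitrary constants fixed by the endpoint conditions.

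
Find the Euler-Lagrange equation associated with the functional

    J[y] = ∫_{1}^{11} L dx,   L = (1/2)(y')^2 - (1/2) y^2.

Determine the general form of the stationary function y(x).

The Lagrangian is L = (1/2)(y')^2 - (1/2) y^2.
∂L/∂y = -y.
∂L/∂y' = y'.
The Euler-Lagrange equation d/dx(∂L/∂y') − ∂L/∂y = 0 becomes:
    y'' + y = 0
General solution: y(x) = A sin(x) + B cos(x), where A and B are arbitrary constants fixed by the endpoint conditions.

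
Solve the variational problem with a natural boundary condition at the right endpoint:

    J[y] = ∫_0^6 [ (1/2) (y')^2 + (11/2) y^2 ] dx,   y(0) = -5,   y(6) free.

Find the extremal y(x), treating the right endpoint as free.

The Lagrangian L = (1/2) (y')^2 + (11/2) y^2 gives
    ∂L/∂y = 11 y,   ∂L/∂y' = y'.
Euler-Lagrange: y'' − 11 y = 0.
With k = sqrt(11), the general solution is
    y(x) = A cosh(sqrt(11) x) + B sinh(sqrt(11) x).
Fixed left endpoint y(0) = -5 ⇒ A = -5.
The right endpoint x = 6 is free, so the natural (transversality) condition is ∂L/∂y' |_{x=6} = 0, i.e. y'(6) = 0.
Compute y'(x) = A k sinh(k x) + B k cosh(k x), so
    y'(6) = A k sinh(k·6) + B k cosh(k·6) = 0
    ⇒ B = −A tanh(k·6) = 5 tanh(sqrt(11)·6).
Therefore the extremal is
    y(x) = −5 cosh(sqrt(11) x) + 5 tanh(sqrt(11)·6) sinh(sqrt(11) x).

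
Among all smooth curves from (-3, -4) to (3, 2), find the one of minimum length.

Arc-length functional: J[y] = ∫ sqrt(1 + (y')^2) dx.
Lagrangian L = sqrt(1 + (y')^2) has no explicit y dependence, so ∂L/∂y = 0 and the Euler-Lagrange equation gives
    d/dx( y' / sqrt(1 + (y')^2) ) = 0  ⇒  y' / sqrt(1 + (y')^2) = const.
Hence y' is constant, so y(x) is affine.
Fitting the endpoints (-3, -4) and (3, 2):
    slope m = (2 − (-4)) / (3 − (-3)) = 1,
    intercept c = (-4) − m·(-3) = -1.
Extremal: y(x) = x - 1.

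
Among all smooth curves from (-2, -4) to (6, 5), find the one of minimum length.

Arc-length functional: J[y] = ∫ sqrt(1 + (y')^2) dx.
Lagrangian L = sqrt(1 + (y')^2) has no explicit y dependence, so ∂L/∂y = 0 and the Euler-Lagrange equation gives
    d/dx( y' / sqrt(1 + (y')^2) ) = 0  ⇒  y' / sqrt(1 + (y')^2) = const.
Hence y' is constant, so y(x) is affine.
Fitting the endpoints (-2, -4) and (6, 5):
    slope m = (5 − (-4)) / (6 − (-2)) = 9/8,
    intercept c = (-4) − m·(-2) = -7/4.
Extremal: y(x) = (9/8) x - 7/4.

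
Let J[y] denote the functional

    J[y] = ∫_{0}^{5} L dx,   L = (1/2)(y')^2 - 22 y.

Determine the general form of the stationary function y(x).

The Lagrangian is L = (1/2)(y')^2 - 22 y.
∂L/∂y = -22.
∂L/∂y' = y'.
The Euler-Lagrange equation d/dx(∂L/∂y') − ∂L/∂y = 0 becomes:
    y'' + 22 = 0
General solution: y(x) = -11 x^2 + A x + B, where A and B are arbitrary constants fixed by the endpoint conditions.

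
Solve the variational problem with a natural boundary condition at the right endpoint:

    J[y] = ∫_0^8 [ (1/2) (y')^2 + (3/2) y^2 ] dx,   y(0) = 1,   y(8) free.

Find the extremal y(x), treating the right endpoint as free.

The Lagrangian L = (1/2) (y')^2 + (3/2) y^2 gives
    ∂L/∂y = 3 y,   ∂L/∂y' = y'.
Euler-Lagrange: y'' − 3 y = 0.
With k = sqrt(3), the general solution is
    y(x) = A cosh(sqrt(3) x) + B sinh(sqrt(3) x).
Fixed left endpoint y(0) = 1 ⇒ A = 1.
The right endpoint x = 8 is free, so the natural (transversality) condition is ∂L/∂y' |_{x=8} = 0, i.e. y'(8) = 0.
Compute y'(x) = A k sinh(k x) + B k cosh(k x), so
    y'(8) = A k sinh(k·8) + B k cosh(k·8) = 0
    ⇒ B = −A tanh(k·8) = − tanh(sqrt(3)·8).
Therefore the extremal is
    y(x) = cosh(sqrt(3) x) − tanh(sqrt(3)·8) sinh(sqrt(3) x).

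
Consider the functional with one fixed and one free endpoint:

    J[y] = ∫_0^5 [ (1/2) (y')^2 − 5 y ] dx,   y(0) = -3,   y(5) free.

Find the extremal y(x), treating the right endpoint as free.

The Lagrangian L = (1/2) (y')^2 − 5 y gives
    ∂L/∂y = −5,   ∂L/∂y' = y'.
Euler-Lagrange: d/dx(y') − (−5) = 0, i.e. y'' + 5 = 0, so
    y(x) = −(5/2) x^2 + C1 x + C2.
Fixed left endpoint y(0) = -3 ⇒ C2 = -3.
The right endpoint x = 5 is free, so the natural (transversality) condition is ∂L/∂y' |_{x=5} = 0, i.e. y'(5) = 0.
Compute y'(x) = −5 x + C1, so y'(5) = −25 + C1 = 0 ⇒ C1 = 25.
Therefore the extremal is
    y(x) = −(5/2) x^2 + 25 x − 3.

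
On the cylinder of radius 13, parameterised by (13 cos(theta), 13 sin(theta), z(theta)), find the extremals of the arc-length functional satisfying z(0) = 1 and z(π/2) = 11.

Parameterise the cylinder of radius R = 13 as
    r(θ) = (13 cos θ, 13 sin θ, z(θ)).
The arc-length element is
    ds = sqrt(169 + (dz/dθ)^2) dθ,
so the Lagrangian is L = sqrt(169 + z'^2).
L depends on z' only, not on z or θ, so ∂L/∂z = 0 and
    ∂L/∂z' = z' / sqrt(169 + z'^2).
The Euler-Lagrange equation gives
    d/dθ( z' / sqrt(169 + z'^2) ) = 0,
so z' is constant. Integrating once:
    z(θ) = a θ + b,
a helix on the cylinder (a straight line when the cylinder is unrolled). The constants a, b are determined by the endpoint conditions.
With endpoint conditions z(0) = 1 and z(π/2) = 11: from z(0) = b we get b = 1, and a·π/2 + 1 = 11 gives a = 20/π, so
    z(θ) = (20/π) θ + 1.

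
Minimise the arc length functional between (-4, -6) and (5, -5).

Arc-length functional: J[y] = ∫ sqrt(1 + (y')^2) dx.
Lagrangian L = sqrt(1 + (y')^2) has no explicit y dependence, so ∂L/∂y = 0 and the Euler-Lagrange equation gives
    d/dx( y' / sqrt(1 + (y')^2) ) = 0  ⇒  y' / sqrt(1 + (y')^2) = const.
Hence y' is constant, so y(x) is affine.
Fitting the endpoints (-4, -6) and (5, -5):
    slope m = ((-5) − (-6)) / (5 − (-4)) = 1/9,
    intercept c = (-6) − m·(-4) = -50/9.
Extremal: y(x) = (1/9) x - 50/9.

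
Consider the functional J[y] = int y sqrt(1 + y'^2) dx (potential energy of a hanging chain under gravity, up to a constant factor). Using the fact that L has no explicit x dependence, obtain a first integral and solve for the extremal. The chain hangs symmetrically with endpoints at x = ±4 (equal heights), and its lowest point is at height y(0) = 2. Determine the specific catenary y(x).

The Lagrangian L(y, y') = y sqrt(1 + y'^2) has no explicit x dependence, so the Beltrami identity applies:
    L − y' ∂L/∂y' = C.
Compute ∂L/∂y' = y · y' / sqrt(1 + y'^2). Then
    L − y' ∂L/∂y'
    = y sqrt(1 + y'^2) − y · y'^2 / sqrt(1 + y'^2)
    = y (1 + y'^2 − y'^2) / sqrt(1 + y'^2)
    = y / sqrt(1 + y'^2) = C.
Squaring gives y^2 = C^2 (1 + y'^2), i.e.
    y'^2 = y^2 / C^2 − 1.
Separating variables,
    dy / sqrt(y^2 − C^2) = dx / C,
and integrating gives arccosh(y / C) = (x − a)/C, so
    y(x) = C cosh((x − a)/C),
the catenary. The constants C and a are fixed by the two endpoint conditions (and, for the hanging-chain problem, the length constraint selects C).
Now fit the given data. The endpoints x = ±4 are symmetric at equal height, so the catenary is even about its minimum: a = 0 and y(x) = C cosh(x/C). The lowest point is y(0) = C cosh(0) = C, and we are told y(0) = 2, so C = 2. Therefore
    y(x) = 2 cosh(x/2),
and at the endpoints
    y(±4) = 2 cosh(4/2).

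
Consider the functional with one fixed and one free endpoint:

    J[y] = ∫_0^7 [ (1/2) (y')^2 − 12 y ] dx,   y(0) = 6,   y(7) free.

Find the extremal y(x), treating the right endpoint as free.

The Lagrangian L = (1/2) (y')^2 − 12 y gives
    ∂L/∂y = −12,   ∂L/∂y' = y'.
Euler-Lagrange: d/dx(y') − (−12) = 0, i.e. y'' + 12 = 0, so
    y(x) = −(12/2) x^2 + C1 x + C2.
Fixed left endpoint y(0) = 6 ⇒ C2 = 6.
The right endpoint x = 7 is free, so the natural (transversality) condition is ∂L/∂y' |_{x=7} = 0, i.e. y'(7) = 0.
Compute y'(x) = −12 x + C1, so y'(7) = −84 + C1 = 0 ⇒ C1 = 84.
Therefore the extremal is
    y(x) = −6 x^2 + 84 x + 6.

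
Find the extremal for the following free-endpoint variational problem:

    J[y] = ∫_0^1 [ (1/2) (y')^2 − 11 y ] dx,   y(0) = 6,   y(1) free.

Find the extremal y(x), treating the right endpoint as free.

The Lagrangian L = (1/2) (y')^2 − 11 y gives
    ∂L/∂y = −11,   ∂L/∂y' = y'.
Euler-Lagrange: d/dx(y') − (−11) = 0, i.e. y'' + 11 = 0, so
    y(x) = −(11/2) x^2 + C1 x + C2.
Fixed left endpoint y(0) = 6 ⇒ C2 = 6.
The right endpoint x = 1 is free, so the natural (transversality) condition is ∂L/∂y' |_{x=1} = 0, i.e. y'(1) = 0.
Compute y'(x) = −11 x + C1, so y'(1) = −11 + C1 = 0 ⇒ C1 = 11.
Therefore the extremal is
    y(x) = −(11/2) x^2 + 11 x + 6.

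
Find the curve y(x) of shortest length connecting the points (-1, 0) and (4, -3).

Arc-length functional: J[y] = ∫ sqrt(1 + (y')^2) dx.
Lagrangian L = sqrt(1 + (y')^2) has no explicit y dependence, so ∂L/∂y = 0 and the Euler-Lagrange equation gives
    d/dx( y' / sqrt(1 + (y')^2) ) = 0  ⇒  y' / sqrt(1 + (y')^2) = const.
Hence y' is constant, so y(x) is affine.
Fitting the endpoints (-1, 0) and (4, -3):
    slope m = ((-3) − 0) / (4 − (-1)) = -3/5,
    intercept c = 0 − m·(-1) = -3/5.
Extremal: y(x) = (-3/5) x - 3/5.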